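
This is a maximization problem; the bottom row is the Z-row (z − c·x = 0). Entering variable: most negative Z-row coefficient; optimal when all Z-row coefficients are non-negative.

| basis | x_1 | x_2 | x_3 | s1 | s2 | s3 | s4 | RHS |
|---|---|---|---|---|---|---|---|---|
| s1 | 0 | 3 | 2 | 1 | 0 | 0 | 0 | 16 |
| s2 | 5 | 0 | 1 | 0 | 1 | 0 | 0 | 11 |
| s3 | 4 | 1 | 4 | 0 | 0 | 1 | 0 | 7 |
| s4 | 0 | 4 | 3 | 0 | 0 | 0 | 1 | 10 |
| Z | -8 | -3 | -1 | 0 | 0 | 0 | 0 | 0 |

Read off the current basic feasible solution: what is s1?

s1 is basic (row 1); its value is the RHS of that row, 16.

16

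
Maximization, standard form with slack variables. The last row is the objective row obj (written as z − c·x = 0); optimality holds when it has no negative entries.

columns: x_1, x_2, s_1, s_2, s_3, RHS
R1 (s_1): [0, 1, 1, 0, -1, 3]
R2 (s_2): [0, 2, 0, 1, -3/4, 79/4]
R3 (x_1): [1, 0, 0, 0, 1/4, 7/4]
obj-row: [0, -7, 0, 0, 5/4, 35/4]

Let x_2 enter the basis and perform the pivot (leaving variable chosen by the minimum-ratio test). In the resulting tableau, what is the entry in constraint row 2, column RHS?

Ratio test on column x_2 — row 1: 3/1 = 3; row 2: (79/4)/2 = 79/8; row 3: entry 0 ≤ 0. Minimum is 3 at row 1 (s_1 leaves); pivot element 1.
Divide row 1 by 1; eliminate column x_2 from the other rows.
Row 2 update in column RHS: 79/4 − 2·3 = 55/4.

55/4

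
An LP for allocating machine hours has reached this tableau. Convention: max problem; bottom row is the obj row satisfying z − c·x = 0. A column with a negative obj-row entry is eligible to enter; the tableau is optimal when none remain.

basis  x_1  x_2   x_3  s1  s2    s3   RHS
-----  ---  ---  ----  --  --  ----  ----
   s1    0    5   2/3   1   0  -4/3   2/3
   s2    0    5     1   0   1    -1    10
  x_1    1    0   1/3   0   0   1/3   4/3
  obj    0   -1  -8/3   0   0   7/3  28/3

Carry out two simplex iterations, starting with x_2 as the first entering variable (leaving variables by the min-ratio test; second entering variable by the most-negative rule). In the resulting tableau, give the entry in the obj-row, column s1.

4

Ratio test on column x_2 — row 1: (2/3)/5 = 2/15; row 2: 10/5 = 2; row 3: entry 0 ≤ 0. Minimum is 2/15 at row 1 (s1 leaves); pivot element 5.
Divide row 1 by 5; eliminate column x_2 from the other rows.
Second iteration: most negative obj-row entry is -38/15 in column x_3, so x_3 enters.
Ratio test on column x_3 — row 1: (2/15)/(2/15) = 1; row 2: (28/3)/(1/3) = 28; row 3: (4/3)/(1/3) = 4. Minimum is 1 at row 1 (x_2 leaves); pivot element 2/15.
Divide row 1 by 2/15; eliminate column x_3 from the other rows.
After both pivots, the entry at the obj-row, column s1 is 4.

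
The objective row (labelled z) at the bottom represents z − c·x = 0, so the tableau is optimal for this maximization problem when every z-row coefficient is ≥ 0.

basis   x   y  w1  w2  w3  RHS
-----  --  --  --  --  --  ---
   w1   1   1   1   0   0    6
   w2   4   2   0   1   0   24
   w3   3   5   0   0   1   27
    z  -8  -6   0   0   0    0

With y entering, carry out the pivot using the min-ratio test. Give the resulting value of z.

Ratio test on column y — row 1: 6/1 = 6; row 2: 24/2 = 12; row 3: 27/5 = 27/5. Minimum is 27/5 at row 3 (w3 leaves); pivot element 5.
Pivot on row 3; the z-row RHS becomes 0 − (-6)·(27/5) = 162/5.

162/5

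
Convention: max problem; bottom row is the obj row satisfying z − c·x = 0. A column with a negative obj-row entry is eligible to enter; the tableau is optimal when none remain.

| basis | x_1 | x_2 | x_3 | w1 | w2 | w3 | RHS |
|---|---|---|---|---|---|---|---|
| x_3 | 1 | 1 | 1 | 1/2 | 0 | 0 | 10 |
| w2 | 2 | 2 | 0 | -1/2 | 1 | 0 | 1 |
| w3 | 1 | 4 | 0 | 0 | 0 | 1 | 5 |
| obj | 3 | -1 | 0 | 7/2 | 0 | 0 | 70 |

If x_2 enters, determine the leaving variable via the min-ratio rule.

w2

Column x_2 entries and ratios — x_3: 10/1 = 10; w2: 1/2 = 1/2; w3: 5/4 = 5/4.
Smallest ratio is 1/2 in the row of w2, so w2 leaves.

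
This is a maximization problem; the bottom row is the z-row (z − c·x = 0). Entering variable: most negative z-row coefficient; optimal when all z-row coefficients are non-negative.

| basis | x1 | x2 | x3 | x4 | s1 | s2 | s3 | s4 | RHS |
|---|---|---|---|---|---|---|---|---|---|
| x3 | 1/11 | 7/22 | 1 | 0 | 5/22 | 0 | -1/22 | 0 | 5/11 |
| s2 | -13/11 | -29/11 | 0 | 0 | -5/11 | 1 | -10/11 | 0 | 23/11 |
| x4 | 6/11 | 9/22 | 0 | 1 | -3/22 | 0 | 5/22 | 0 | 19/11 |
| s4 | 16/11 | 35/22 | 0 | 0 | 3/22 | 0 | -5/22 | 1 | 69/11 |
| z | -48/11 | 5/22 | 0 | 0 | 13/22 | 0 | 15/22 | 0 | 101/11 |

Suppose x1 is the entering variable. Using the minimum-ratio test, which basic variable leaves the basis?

Column x1 entries and ratios — x3: (5/11)/(1/11) = 5; s2: -13/11 ≤ 0, skip; x4: (19/11)/(6/11) = 19/6; s4: (69/11)/(16/11) = 69/16.
Smallest ratio is 19/6 in the row of x4, so x4 leaves.

x4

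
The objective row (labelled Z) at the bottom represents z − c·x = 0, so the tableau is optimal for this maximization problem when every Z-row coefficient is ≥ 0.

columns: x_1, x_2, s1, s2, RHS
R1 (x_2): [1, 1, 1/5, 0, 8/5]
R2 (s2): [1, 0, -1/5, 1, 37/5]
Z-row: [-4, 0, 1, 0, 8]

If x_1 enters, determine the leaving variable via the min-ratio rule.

Column x_1 entries and ratios — x_2: (8/5)/1 = 8/5; s2: (37/5)/1 = 37/5.
Smallest ratio is 8/5 in the row of x_2, so x_2 leaves.

x_2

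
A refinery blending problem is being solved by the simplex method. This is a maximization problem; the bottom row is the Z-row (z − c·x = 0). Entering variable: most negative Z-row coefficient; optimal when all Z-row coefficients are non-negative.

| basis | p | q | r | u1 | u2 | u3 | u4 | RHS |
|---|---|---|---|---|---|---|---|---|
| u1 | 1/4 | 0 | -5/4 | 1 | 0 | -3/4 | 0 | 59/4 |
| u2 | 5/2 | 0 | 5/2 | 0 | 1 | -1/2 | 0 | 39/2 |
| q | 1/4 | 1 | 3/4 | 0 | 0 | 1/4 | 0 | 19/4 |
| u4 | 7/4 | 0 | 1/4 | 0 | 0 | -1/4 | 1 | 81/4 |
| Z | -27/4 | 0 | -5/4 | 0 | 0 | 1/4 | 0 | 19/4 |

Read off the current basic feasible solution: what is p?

0

p is not in the basis, so in the current basic feasible solution p = 0.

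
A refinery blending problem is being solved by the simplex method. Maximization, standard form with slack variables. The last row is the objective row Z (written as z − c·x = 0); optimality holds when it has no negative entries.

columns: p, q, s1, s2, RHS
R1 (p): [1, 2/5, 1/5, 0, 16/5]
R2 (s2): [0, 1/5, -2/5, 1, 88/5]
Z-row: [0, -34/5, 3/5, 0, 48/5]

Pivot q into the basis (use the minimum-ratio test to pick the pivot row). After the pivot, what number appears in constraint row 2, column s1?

-1/2

Ratio test on column q — row 1: (16/5)/(2/5) = 8; row 2: (88/5)/(1/5) = 88. Minimum is 8 at row 1 (p leaves); pivot element 2/5.
Divide row 1 by 2/5; eliminate column q from the other rows.
Row 2 update in column s1: -2/5 − (1/5)·(1/2) = -1/2.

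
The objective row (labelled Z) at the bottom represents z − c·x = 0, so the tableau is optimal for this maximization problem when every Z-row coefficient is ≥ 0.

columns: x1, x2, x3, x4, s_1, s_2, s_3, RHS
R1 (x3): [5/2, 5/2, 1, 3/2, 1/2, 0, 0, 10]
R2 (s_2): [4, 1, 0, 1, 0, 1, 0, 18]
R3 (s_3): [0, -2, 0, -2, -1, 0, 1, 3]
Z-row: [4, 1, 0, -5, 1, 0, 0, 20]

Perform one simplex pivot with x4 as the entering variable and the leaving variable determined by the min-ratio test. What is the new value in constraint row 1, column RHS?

Ratio test on column x4 — row 1: 10/(3/2) = 20/3; row 2: 18/1 = 18; row 3: entry -2 ≤ 0. Minimum is 20/3 at row 1 (x3 leaves); pivot element 3/2.
Divide row 1 by 3/2; eliminate column x4 from the other rows.
In the new row 1, the RHS entry is the old entry divided by the pivot: 10/(3/2) = 20/3.

20/3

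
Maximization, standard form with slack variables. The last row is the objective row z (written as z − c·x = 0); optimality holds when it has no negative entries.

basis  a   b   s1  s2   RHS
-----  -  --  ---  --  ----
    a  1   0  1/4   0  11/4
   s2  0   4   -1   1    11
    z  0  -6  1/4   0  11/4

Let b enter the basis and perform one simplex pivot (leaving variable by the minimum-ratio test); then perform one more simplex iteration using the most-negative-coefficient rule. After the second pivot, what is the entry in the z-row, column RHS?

33

Ratio test on column b — row 1: entry 0 ≤ 0; row 2: 11/4 = 11/4. Minimum is 11/4 at row 2 (s2 leaves); pivot element 4.
Divide row 2 by 4; eliminate column b from the other rows.
Second iteration: most negative z-row entry is -5/4 in column s1, so s1 enters.
Ratio test on column s1 — row 1: (11/4)/(1/4) = 11; row 2: entry -1/4 ≤ 0. Minimum is 11 at row 1 (a leaves); pivot element 1/4.
Divide row 1 by 1/4; eliminate column s1 from the other rows.
After both pivots, the entry at the z-row, column RHS is 33.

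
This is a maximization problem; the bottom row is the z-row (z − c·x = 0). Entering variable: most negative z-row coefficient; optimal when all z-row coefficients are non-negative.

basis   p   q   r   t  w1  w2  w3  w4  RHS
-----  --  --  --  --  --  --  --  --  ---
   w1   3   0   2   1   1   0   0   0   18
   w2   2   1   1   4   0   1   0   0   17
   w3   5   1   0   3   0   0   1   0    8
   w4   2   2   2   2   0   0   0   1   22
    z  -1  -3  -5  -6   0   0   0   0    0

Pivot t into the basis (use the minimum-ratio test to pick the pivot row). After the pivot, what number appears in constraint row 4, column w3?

Ratio test on column t — row 1: 18/1 = 18; row 2: 17/4 = 17/4; row 3: 8/3 = 8/3; row 4: 22/2 = 11. Minimum is 8/3 at row 3 (w3 leaves); pivot element 3.
Divide row 3 by 3; eliminate column t from the other rows.
Row 4 update in column w3: 0 − 2·(1/3) = -2/3.

-2/3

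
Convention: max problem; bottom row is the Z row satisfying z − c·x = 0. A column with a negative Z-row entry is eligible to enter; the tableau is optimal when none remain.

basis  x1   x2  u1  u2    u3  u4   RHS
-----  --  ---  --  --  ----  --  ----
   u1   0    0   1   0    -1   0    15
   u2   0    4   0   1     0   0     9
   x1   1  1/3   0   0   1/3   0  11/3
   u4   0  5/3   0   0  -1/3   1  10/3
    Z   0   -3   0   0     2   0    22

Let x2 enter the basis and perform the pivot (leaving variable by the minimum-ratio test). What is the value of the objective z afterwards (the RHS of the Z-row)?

Ratio test on column x2 — row 1: entry 0 ≤ 0; row 2: 9/4 = 9/4; row 3: (11/3)/(1/3) = 11; row 4: (10/3)/(5/3) = 2. Minimum is 2 at row 4 (u4 leaves); pivot element 5/3.
Pivot on row 4; the Z-row RHS becomes 22 − (-3)·2 = 28.

28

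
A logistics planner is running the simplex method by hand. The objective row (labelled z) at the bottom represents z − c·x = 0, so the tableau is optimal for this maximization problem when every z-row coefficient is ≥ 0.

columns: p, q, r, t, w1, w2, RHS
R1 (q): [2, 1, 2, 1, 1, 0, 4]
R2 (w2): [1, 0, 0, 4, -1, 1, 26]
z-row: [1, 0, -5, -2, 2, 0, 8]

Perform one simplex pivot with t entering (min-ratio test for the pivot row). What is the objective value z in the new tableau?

Ratio test on column t — row 1: 4/1 = 4; row 2: 26/4 = 13/2. Minimum is 4 at row 1 (q leaves); pivot element 1.
Pivot on row 1; the z-row RHS becomes 8 − (-2)·4 = 16.

16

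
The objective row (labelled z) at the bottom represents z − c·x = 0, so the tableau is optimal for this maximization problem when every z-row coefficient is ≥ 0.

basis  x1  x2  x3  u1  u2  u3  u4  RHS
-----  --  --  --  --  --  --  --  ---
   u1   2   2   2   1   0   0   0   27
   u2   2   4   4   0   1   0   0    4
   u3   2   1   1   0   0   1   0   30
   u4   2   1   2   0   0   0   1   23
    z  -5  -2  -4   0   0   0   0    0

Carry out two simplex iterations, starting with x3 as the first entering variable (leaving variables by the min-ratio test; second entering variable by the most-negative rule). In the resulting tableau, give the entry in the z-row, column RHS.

Ratio test on column x3 — row 1: 27/2 = 27/2; row 2: 4/4 = 1; row 3: 30/1 = 30; row 4: 23/2 = 23/2. Minimum is 1 at row 2 (u2 leaves); pivot element 4.
Divide row 2 by 4; eliminate column x3 from the other rows.
Second iteration: most negative z-row entry is -3 in column x1, so x1 enters.
Ratio test on column x1 — row 1: 25/1 = 25; row 2: 1/(1/2) = 2; row 3: 29/(3/2) = 58/3; row 4: 21/1 = 21. Minimum is 2 at row 2 (x3 leaves); pivot element 1/2.
Divide row 2 by 1/2; eliminate column x1 from the other rows.
After both pivots, the entry at the z-row, column RHS is 10.

10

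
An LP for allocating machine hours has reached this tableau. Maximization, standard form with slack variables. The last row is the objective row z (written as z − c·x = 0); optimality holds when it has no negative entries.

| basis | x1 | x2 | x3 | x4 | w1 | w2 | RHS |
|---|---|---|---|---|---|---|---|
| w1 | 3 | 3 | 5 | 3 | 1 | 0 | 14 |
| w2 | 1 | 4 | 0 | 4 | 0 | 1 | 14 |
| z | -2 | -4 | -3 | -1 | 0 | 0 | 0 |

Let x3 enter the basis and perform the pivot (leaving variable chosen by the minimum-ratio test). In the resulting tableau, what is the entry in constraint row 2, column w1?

Ratio test on column x3 — row 1: 14/5 = 14/5; row 2: entry 0 ≤ 0. Minimum is 14/5 at row 1 (w1 leaves); pivot element 5.
Divide row 1 by 5; eliminate column x3 from the other rows.
Row 2 update in column w1: 0 − 0·(1/5) = 0.

0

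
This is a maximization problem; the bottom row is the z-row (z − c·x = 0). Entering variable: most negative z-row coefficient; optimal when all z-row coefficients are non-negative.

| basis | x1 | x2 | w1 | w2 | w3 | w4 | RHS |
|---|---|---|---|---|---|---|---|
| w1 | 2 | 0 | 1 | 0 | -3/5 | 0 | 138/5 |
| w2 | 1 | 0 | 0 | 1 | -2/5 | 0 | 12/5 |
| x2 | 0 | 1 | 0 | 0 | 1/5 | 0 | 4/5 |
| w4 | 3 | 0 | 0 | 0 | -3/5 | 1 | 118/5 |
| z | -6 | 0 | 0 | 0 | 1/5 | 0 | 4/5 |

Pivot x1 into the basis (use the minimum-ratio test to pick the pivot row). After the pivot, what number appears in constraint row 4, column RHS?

Ratio test on column x1 — row 1: (138/5)/2 = 69/5; row 2: (12/5)/1 = 12/5; row 3: entry 0 ≤ 0; row 4: (118/5)/3 = 118/15. Minimum is 12/5 at row 2 (w2 leaves); pivot element 1.
Divide row 2 by 1; eliminate column x1 from the other rows.
Row 4 update in column RHS: 118/5 − 3·(12/5) = 82/5.

82/5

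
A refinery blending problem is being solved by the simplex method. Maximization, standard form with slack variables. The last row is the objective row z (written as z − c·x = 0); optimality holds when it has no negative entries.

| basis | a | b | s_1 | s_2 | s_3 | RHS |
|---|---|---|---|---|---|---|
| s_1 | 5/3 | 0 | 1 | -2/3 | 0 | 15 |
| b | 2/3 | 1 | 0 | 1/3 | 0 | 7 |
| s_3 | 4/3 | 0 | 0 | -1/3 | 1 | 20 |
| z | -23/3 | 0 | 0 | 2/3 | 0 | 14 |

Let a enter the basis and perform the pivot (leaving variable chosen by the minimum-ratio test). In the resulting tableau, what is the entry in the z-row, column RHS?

83

Ratio test on column a — row 1: 15/(5/3) = 9; row 2: 7/(2/3) = 21/2; row 3: 20/(4/3) = 15. Minimum is 9 at row 1 (s_1 leaves); pivot element 5/3.
Divide row 1 by 5/3; eliminate column a from the other rows.
z-row update in column RHS: 14 − (-23/3)·9 = 83.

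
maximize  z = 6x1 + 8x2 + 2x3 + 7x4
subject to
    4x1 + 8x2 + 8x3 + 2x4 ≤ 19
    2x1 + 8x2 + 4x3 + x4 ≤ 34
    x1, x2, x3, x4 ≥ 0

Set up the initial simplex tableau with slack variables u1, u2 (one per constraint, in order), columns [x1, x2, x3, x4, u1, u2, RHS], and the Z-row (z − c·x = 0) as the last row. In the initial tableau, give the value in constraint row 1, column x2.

8

Constraint 1 has coefficient 8 on x2.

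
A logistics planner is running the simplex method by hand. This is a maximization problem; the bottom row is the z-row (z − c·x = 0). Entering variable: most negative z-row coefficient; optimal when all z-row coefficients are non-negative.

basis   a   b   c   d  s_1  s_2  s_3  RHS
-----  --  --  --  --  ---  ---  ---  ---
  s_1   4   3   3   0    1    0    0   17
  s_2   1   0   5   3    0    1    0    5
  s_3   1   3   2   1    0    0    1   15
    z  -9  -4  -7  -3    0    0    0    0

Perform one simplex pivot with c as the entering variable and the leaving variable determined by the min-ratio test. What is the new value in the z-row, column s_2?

Ratio test on column c — row 1: 17/3 = 17/3; row 2: 5/5 = 1; row 3: 15/2 = 15/2. Minimum is 1 at row 2 (s_2 leaves); pivot element 5.
Divide row 2 by 5; eliminate column c from the other rows.
z-row update in column s_2: 0 − (-7)·(1/5) = 7/5.

7/5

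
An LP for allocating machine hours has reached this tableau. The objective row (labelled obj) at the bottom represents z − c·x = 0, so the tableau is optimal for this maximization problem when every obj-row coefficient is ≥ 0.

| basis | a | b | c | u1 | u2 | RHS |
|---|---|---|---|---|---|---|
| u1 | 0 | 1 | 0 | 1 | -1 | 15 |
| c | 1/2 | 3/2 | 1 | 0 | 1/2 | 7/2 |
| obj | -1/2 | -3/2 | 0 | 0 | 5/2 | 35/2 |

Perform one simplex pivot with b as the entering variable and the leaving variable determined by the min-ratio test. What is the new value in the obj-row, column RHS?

21

Ratio test on column b — row 1: 15/1 = 15; row 2: (7/2)/(3/2) = 7/3. Minimum is 7/3 at row 2 (c leaves); pivot element 3/2.
Divide row 2 by 3/2; eliminate column b from the other rows.
obj-row update in column RHS: 35/2 − (-3/2)·(7/3) = 21.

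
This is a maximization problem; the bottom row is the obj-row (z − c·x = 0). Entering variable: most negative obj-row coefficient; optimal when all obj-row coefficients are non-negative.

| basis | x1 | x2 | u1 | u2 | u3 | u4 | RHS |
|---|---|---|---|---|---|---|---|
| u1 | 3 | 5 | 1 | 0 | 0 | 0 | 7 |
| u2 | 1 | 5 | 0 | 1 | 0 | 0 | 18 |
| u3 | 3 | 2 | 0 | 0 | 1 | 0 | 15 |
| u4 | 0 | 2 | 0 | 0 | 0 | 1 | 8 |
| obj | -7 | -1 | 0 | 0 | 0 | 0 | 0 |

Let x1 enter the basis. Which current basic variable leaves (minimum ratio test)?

Column x1 entries and ratios — u1: 7/3 = 7/3; u2: 18/1 = 18; u3: 15/3 = 5; u4: 0 ≤ 0, skip.
Smallest ratio is 7/3 in the row of u1, so u1 leaves.

u1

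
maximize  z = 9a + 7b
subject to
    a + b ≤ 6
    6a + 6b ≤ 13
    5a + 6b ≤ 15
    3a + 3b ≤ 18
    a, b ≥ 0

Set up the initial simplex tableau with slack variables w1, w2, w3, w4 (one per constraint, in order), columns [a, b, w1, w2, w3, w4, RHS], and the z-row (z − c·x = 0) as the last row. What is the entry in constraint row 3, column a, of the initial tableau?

Constraint 3 has coefficient 5 on a.

5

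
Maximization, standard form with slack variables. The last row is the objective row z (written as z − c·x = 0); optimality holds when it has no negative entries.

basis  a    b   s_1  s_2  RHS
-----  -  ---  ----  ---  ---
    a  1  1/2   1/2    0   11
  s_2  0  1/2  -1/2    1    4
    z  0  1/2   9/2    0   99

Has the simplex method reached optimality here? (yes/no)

yes

Every z-row coefficient is ≥ 0, so the tableau is optimal.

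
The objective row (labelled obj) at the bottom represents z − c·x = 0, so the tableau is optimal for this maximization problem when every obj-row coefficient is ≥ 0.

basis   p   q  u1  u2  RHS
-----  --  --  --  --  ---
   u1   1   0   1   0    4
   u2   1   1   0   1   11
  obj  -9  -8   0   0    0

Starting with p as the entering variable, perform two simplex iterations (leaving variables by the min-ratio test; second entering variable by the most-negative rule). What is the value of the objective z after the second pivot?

92

Ratio test on column p — row 1: 4/1 = 4; row 2: 11/1 = 11. Minimum is 4 at row 1 (u1 leaves); pivot element 1.
Pivot on row 1; the obj-row RHS becomes 0 − (-9)·4 = 36.
Next entering variable (most negative obj-row entry -8): q.
Ratio test on column q — row 1: entry 0 ≤ 0; row 2: 7/1 = 7. Minimum is 7 at row 2 (u2 leaves); pivot element 1.
After the second pivot the obj-row RHS is 36 − (-8)·7 = 92.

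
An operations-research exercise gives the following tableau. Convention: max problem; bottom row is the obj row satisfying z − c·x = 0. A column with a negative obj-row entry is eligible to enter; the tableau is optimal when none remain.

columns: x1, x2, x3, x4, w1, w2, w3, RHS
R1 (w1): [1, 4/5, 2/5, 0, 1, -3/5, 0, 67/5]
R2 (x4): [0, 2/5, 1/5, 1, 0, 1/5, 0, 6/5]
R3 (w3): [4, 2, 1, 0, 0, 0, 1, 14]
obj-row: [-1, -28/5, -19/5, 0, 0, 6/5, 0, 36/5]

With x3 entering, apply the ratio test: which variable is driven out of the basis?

Column x3 entries and ratios — w1: (67/5)/(2/5) = 67/2; x4: (6/5)/(1/5) = 6; w3: 14/1 = 14.
Smallest ratio is 6 in the row of x4, so x4 leaves.

x4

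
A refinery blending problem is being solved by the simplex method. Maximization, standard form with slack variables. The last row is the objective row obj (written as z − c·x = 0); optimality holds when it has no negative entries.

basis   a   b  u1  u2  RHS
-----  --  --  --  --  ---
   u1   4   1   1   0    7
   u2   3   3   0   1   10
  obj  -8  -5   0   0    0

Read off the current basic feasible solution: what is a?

a is not in the basis, so in the current basic feasible solution a = 0.

0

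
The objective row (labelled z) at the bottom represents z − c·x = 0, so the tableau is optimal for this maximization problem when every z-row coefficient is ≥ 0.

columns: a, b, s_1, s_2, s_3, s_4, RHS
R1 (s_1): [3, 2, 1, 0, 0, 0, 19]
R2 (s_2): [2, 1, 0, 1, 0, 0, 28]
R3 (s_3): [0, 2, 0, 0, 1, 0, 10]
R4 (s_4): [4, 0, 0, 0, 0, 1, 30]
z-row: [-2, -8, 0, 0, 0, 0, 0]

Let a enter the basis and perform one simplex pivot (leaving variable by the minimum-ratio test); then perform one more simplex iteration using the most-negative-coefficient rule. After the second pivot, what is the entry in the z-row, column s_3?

10/3

Ratio test on column a — row 1: 19/3 = 19/3; row 2: 28/2 = 14; row 3: entry 0 ≤ 0; row 4: 30/4 = 15/2. Minimum is 19/3 at row 1 (s_1 leaves); pivot element 3.
Divide row 1 by 3; eliminate column a from the other rows.
Second iteration: most negative z-row entry is -20/3 in column b, so b enters.
Ratio test on column b — row 1: (19/3)/(2/3) = 19/2; row 2: entry -1/3 ≤ 0; row 3: 10/2 = 5; row 4: entry -8/3 ≤ 0. Minimum is 5 at row 3 (s_3 leaves); pivot element 2.
Divide row 3 by 2; eliminate column b from the other rows.
After both pivots, the entry at the z-row, column s_3 is 10/3.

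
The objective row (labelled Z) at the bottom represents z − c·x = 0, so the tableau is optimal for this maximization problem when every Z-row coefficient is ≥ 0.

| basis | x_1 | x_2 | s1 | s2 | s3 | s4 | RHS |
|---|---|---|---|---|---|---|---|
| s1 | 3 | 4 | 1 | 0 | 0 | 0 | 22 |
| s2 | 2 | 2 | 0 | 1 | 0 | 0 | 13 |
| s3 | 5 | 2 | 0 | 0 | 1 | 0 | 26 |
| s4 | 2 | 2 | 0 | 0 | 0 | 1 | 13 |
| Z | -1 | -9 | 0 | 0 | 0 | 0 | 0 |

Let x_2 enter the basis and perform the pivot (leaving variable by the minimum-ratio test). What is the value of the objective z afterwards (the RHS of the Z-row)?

99/2

Ratio test on column x_2 — row 1: 22/4 = 11/2; row 2: 13/2 = 13/2; row 3: 26/2 = 13; row 4: 13/2 = 13/2. Minimum is 11/2 at row 1 (s1 leaves); pivot element 4.
Pivot on row 1; the Z-row RHS becomes 0 − (-9)·(11/2) = 99/2.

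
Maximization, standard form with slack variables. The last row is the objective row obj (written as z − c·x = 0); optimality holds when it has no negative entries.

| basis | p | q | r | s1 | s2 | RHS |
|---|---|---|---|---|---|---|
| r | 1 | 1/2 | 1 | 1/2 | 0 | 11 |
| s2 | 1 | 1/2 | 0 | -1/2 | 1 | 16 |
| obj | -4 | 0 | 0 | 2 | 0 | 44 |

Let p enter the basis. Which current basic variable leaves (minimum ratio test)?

r

Column p entries and ratios — r: 11/1 = 11; s2: 16/1 = 16.
Smallest ratio is 11 in the row of r, so r leaves.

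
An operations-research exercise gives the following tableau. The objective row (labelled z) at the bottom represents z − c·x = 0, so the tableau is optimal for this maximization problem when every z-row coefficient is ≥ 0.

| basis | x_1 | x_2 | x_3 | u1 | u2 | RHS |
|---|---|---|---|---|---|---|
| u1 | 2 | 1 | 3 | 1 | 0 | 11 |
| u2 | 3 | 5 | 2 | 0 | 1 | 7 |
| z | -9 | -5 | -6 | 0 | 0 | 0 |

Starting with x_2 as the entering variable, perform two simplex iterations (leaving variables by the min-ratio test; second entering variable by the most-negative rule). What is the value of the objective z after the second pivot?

Ratio test on column x_2 — row 1: 11/1 = 11; row 2: 7/5 = 7/5. Minimum is 7/5 at row 2 (u2 leaves); pivot element 5.
Pivot on row 2; the z-row RHS becomes 0 − (-5)·(7/5) = 7.
Next entering variable (most negative z-row entry -6): x_1.
Ratio test on column x_1 — row 1: (48/5)/(7/5) = 48/7; row 2: (7/5)/(3/5) = 7/3. Minimum is 7/3 at row 2 (x_2 leaves); pivot element 3/5.
After the second pivot the z-row RHS is 7 − (-6)·(7/3) = 21.

21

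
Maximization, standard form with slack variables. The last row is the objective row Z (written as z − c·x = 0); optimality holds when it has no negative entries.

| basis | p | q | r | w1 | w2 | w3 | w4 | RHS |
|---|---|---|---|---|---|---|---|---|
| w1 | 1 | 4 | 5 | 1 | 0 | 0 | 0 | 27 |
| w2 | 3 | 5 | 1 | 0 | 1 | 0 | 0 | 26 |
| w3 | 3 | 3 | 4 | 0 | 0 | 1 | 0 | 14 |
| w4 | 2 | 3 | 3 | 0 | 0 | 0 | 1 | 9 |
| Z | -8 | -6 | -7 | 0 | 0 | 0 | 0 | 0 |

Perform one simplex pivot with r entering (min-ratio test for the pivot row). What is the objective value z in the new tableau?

21

Ratio test on column r — row 1: 27/5 = 27/5; row 2: 26/1 = 26; row 3: 14/4 = 7/2; row 4: 9/3 = 3. Minimum is 3 at row 4 (w4 leaves); pivot element 3.
Pivot on row 4; the Z-row RHS becomes 0 − (-7)·3 = 21.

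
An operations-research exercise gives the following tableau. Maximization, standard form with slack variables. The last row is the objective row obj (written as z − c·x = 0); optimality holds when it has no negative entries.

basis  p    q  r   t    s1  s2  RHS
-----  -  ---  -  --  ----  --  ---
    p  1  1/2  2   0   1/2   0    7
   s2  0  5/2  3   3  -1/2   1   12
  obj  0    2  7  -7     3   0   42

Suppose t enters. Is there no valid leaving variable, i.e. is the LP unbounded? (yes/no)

no

Column t has positive entries in row(s) 2, so the ratio test bounds it — not unbounded.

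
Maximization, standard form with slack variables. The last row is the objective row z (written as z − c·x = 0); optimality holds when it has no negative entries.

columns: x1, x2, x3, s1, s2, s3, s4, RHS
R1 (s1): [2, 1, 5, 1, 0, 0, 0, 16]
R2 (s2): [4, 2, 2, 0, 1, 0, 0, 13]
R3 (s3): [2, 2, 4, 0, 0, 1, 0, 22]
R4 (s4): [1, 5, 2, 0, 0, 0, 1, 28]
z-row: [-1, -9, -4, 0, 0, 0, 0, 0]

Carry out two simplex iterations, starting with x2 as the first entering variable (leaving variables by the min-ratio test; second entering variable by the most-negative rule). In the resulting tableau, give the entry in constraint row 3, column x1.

-8

Ratio test on column x2 — row 1: 16/1 = 16; row 2: 13/2 = 13/2; row 3: 22/2 = 11; row 4: 28/5 = 28/5. Minimum is 28/5 at row 4 (s4 leaves); pivot element 5.
Divide row 4 by 5; eliminate column x2 from the other rows.
Second iteration: most negative z-row entry is -2/5 in column x3, so x3 enters.
Ratio test on column x3 — row 1: (52/5)/(23/5) = 52/23; row 2: (9/5)/(6/5) = 3/2; row 3: (54/5)/(16/5) = 27/8; row 4: (28/5)/(2/5) = 14. Minimum is 3/2 at row 2 (s2 leaves); pivot element 6/5.
Divide row 2 by 6/5; eliminate column x3 from the other rows.
After both pivots, the entry at constraint row 3, column x1 is -8.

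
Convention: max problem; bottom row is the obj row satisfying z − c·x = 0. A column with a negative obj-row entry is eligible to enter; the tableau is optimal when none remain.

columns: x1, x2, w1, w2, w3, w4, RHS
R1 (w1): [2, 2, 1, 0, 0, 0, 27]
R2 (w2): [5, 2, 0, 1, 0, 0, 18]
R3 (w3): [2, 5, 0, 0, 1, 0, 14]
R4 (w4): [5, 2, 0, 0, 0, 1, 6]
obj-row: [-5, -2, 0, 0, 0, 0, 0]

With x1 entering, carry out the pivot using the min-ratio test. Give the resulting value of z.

Ratio test on column x1 — row 1: 27/2 = 27/2; row 2: 18/5 = 18/5; row 3: 14/2 = 7; row 4: 6/5 = 6/5. Minimum is 6/5 at row 4 (w4 leaves); pivot element 5.
Pivot on row 4; the obj-row RHS becomes 0 − (-5)·(6/5) = 6.

6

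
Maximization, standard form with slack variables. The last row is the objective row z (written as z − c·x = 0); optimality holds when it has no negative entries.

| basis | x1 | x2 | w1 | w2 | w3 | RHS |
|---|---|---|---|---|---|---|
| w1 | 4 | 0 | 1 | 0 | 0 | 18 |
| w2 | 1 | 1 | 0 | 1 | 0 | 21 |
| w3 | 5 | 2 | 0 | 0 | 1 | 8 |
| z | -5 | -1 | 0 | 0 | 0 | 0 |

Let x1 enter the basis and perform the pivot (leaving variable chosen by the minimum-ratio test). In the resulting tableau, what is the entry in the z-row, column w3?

Ratio test on column x1 — row 1: 18/4 = 9/2; row 2: 21/1 = 21; row 3: 8/5 = 8/5. Minimum is 8/5 at row 3 (w3 leaves); pivot element 5.
Divide row 3 by 5; eliminate column x1 from the other rows.
z-row update in column w3: 0 − (-5)·(1/5) = 1.

1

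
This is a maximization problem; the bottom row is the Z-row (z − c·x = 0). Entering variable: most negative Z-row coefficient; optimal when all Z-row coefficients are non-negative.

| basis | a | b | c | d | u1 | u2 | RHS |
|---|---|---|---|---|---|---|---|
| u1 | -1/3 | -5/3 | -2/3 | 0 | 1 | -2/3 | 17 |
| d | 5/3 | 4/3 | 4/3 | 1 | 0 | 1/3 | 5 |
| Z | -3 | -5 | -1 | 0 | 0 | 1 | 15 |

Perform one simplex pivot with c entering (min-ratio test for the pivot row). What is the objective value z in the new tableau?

Ratio test on column c — row 1: entry -2/3 ≤ 0; row 2: 5/(4/3) = 15/4. Minimum is 15/4 at row 2 (d leaves); pivot element 4/3.
Pivot on row 2; the Z-row RHS becomes 15 − (-1)·(15/4) = 75/4.

75/4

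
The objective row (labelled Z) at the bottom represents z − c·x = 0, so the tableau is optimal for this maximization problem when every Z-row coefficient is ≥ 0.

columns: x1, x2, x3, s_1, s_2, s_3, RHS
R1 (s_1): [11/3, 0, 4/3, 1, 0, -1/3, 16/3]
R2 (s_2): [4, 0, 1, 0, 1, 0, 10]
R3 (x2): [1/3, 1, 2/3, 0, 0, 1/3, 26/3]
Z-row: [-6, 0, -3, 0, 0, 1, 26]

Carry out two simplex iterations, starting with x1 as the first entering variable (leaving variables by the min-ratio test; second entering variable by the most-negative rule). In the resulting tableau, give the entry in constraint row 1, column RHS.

Ratio test on column x1 — row 1: (16/3)/(11/3) = 16/11; row 2: 10/4 = 5/2; row 3: (26/3)/(1/3) = 26. Minimum is 16/11 at row 1 (s_1 leaves); pivot element 11/3.
Divide row 1 by 11/3; eliminate column x1 from the other rows.
Second iteration: most negative Z-row entry is -9/11 in column x3, so x3 enters.
Ratio test on column x3 — row 1: (16/11)/(4/11) = 4; row 2: entry -5/11 ≤ 0; row 3: (90/11)/(6/11) = 15. Minimum is 4 at row 1 (x1 leaves); pivot element 4/11.
Divide row 1 by 4/11; eliminate column x3 from the other rows.
After both pivots, the entry at constraint row 1, column RHS is 4.

4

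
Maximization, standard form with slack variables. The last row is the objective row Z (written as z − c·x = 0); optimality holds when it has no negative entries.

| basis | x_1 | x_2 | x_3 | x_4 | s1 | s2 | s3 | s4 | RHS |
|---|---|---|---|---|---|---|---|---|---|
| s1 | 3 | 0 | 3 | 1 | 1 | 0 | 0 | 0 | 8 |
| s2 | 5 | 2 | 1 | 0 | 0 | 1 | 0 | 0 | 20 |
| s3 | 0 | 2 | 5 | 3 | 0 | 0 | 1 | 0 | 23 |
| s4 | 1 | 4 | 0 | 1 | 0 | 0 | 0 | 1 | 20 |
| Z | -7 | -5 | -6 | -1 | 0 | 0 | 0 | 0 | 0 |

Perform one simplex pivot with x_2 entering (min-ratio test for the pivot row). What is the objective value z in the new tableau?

25

Ratio test on column x_2 — row 1: entry 0 ≤ 0; row 2: 20/2 = 10; row 3: 23/2 = 23/2; row 4: 20/4 = 5. Minimum is 5 at row 4 (s4 leaves); pivot element 4.
Pivot on row 4; the Z-row RHS becomes 0 − (-5)·5 = 25.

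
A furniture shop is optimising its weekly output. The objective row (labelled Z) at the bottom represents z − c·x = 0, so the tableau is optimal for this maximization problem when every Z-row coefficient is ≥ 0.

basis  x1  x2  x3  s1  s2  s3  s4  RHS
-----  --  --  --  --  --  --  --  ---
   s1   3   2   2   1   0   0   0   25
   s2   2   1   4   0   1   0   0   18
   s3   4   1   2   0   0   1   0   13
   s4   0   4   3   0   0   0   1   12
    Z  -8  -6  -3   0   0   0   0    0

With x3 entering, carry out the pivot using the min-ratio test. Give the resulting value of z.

12

Ratio test on column x3 — row 1: 25/2 = 25/2; row 2: 18/4 = 9/2; row 3: 13/2 = 13/2; row 4: 12/3 = 4. Minimum is 4 at row 4 (s4 leaves); pivot element 3.
Pivot on row 4; the Z-row RHS becomes 0 − (-3)·4 = 12.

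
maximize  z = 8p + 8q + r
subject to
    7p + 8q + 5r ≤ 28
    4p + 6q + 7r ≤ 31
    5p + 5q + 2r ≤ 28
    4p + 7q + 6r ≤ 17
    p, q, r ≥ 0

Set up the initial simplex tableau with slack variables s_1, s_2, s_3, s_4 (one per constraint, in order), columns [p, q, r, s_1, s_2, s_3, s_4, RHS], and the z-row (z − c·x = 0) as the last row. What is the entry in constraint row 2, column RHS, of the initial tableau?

The RHS of constraint 2 is b_2 = 31.

31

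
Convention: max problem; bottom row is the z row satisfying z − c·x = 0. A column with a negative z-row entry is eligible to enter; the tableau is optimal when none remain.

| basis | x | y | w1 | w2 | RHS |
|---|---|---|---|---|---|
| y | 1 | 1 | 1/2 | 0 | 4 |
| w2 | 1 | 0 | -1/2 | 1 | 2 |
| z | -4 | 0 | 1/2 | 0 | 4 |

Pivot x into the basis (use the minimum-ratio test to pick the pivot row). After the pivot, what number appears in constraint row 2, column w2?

Ratio test on column x — row 1: 4/1 = 4; row 2: 2/1 = 2. Minimum is 2 at row 2 (w2 leaves); pivot element 1.
Divide row 2 by 1; eliminate column x from the other rows.
In the new row 2, the w2 entry is the old entry divided by the pivot: 1/1 = 1.

1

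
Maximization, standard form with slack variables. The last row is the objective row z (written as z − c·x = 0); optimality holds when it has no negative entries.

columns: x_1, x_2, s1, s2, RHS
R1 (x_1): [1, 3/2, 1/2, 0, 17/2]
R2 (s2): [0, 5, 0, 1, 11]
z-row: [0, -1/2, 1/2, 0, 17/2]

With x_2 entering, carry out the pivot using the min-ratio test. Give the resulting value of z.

Ratio test on column x_2 — row 1: (17/2)/(3/2) = 17/3; row 2: 11/5 = 11/5. Minimum is 11/5 at row 2 (s2 leaves); pivot element 5.
Pivot on row 2; the z-row RHS becomes 17/2 − (-1/2)·(11/5) = 48/5.

48/5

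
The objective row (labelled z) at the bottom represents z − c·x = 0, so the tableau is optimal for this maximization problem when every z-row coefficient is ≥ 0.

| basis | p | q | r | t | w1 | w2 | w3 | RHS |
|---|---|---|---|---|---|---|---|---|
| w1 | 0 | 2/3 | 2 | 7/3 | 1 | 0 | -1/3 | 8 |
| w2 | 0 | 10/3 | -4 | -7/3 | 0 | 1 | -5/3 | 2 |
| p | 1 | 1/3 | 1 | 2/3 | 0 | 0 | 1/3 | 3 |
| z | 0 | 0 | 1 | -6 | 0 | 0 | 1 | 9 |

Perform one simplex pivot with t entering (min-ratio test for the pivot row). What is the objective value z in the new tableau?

Ratio test on column t — row 1: 8/(7/3) = 24/7; row 2: entry -7/3 ≤ 0; row 3: 3/(2/3) = 9/2. Minimum is 24/7 at row 1 (w1 leaves); pivot element 7/3.
Pivot on row 1; the z-row RHS becomes 9 − (-6)·(24/7) = 207/7.

207/7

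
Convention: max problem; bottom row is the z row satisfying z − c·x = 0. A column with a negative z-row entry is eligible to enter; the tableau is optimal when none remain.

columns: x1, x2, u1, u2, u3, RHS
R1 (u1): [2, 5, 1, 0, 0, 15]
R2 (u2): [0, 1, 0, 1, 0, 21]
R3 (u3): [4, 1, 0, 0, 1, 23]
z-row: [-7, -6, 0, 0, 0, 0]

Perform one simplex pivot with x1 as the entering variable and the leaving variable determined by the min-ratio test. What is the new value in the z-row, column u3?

7/4

Ratio test on column x1 — row 1: 15/2 = 15/2; row 2: entry 0 ≤ 0; row 3: 23/4 = 23/4. Minimum is 23/4 at row 3 (u3 leaves); pivot element 4.
Divide row 3 by 4; eliminate column x1 from the other rows.
z-row update in column u3: 0 − (-7)·(1/4) = 7/4.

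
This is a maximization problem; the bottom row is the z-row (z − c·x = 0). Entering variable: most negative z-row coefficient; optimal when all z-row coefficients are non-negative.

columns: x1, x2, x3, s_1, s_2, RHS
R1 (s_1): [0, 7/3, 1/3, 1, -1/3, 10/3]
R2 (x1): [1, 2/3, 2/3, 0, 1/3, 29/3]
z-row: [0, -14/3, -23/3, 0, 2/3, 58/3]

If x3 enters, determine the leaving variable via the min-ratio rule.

Column x3 entries and ratios — s_1: (10/3)/(1/3) = 10; x1: (29/3)/(2/3) = 29/2.
Smallest ratio is 10 in the row of s_1, so s_1 leaves.

s_1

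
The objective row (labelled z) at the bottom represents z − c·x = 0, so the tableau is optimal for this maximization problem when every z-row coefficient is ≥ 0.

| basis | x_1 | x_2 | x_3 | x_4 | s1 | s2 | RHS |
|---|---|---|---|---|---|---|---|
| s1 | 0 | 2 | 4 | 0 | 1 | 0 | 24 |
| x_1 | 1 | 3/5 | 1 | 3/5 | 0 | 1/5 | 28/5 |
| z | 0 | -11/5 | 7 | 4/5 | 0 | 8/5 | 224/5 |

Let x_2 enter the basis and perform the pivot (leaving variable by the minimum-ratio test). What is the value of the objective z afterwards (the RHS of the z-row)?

196/3

Ratio test on column x_2 — row 1: 24/2 = 12; row 2: (28/5)/(3/5) = 28/3. Minimum is 28/3 at row 2 (x_1 leaves); pivot element 3/5.
Pivot on row 2; the z-row RHS becomes 224/5 − (-11/5)·(28/3) = 196/3.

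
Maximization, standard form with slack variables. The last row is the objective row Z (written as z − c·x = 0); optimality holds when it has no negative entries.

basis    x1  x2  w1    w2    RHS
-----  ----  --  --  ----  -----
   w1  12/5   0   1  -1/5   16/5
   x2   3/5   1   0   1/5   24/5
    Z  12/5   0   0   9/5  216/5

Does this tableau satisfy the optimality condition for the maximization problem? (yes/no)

Every Z-row coefficient is ≥ 0, so the tableau is optimal.

yes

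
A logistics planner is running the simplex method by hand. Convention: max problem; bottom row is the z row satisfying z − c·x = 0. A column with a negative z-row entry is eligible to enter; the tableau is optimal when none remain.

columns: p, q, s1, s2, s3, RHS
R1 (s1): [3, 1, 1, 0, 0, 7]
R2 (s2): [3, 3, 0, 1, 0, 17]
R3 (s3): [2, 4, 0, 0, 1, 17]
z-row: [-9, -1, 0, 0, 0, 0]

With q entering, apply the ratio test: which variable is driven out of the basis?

s3

Column q entries and ratios — s1: 7/1 = 7; s2: 17/3 = 17/3; s3: 17/4 = 17/4.
Smallest ratio is 17/4 in the row of s3, so s3 leaves.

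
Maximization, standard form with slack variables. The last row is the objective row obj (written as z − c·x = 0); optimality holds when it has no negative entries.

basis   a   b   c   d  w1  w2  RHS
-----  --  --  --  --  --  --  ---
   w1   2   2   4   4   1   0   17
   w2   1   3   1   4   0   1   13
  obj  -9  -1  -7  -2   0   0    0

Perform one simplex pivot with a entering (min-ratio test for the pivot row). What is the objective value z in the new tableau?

153/2

Ratio test on column a — row 1: 17/2 = 17/2; row 2: 13/1 = 13. Minimum is 17/2 at row 1 (w1 leaves); pivot element 2.
Pivot on row 1; the obj-row RHS becomes 0 − (-9)·(17/2) = 153/2.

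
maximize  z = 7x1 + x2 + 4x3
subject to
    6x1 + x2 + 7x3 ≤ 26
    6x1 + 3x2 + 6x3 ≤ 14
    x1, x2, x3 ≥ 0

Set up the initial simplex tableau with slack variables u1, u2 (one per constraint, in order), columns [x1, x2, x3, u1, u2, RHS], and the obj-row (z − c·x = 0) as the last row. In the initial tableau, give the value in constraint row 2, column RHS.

The RHS of constraint 2 is b_2 = 14.

14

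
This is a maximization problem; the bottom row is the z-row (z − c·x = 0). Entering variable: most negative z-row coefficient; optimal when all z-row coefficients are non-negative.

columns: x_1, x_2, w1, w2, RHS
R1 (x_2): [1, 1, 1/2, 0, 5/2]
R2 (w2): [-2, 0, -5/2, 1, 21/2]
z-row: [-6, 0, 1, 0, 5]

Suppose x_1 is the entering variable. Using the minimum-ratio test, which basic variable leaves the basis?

Column x_1 entries and ratios — x_2: (5/2)/1 = 5/2; w2: -2 ≤ 0, skip.
Smallest ratio is 5/2 in the row of x_2, so x_2 leaves.

x_2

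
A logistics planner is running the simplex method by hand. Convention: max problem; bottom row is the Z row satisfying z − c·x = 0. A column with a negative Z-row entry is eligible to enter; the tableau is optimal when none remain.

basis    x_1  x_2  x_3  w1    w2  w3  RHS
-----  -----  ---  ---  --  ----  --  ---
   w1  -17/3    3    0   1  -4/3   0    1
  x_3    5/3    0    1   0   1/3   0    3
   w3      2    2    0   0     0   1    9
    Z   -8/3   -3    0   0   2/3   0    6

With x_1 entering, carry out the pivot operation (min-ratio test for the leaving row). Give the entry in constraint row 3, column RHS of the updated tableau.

Ratio test on column x_1 — row 1: entry -17/3 ≤ 0; row 2: 3/(5/3) = 9/5; row 3: 9/2 = 9/2. Minimum is 9/5 at row 2 (x_3 leaves); pivot element 5/3.
Divide row 2 by 5/3; eliminate column x_1 from the other rows.
Row 3 update in column RHS: 9 − 2·(9/5) = 27/5.

27/5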